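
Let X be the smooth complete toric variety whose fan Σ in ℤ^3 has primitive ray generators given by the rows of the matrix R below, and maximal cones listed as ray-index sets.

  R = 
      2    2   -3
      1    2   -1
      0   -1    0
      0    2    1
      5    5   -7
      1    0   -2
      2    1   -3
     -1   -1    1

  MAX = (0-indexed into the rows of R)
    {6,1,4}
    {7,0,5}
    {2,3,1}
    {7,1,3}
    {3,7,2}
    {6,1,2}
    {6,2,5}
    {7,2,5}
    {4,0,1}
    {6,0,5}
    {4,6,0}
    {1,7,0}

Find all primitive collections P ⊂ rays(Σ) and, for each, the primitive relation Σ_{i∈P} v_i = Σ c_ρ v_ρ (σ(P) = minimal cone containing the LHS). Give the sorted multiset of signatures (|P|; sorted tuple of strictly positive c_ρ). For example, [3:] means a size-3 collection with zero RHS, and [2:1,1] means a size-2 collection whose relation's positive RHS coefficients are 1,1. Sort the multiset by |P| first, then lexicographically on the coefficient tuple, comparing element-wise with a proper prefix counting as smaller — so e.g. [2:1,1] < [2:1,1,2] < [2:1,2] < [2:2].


12 minimal non-faces of Δ(Σ) (on 8 rays):

  {0,2}:  v_{0} + v_{2} = v_{6}  ⇒ sig = [2:1]
  {1,5}:  v_{1} + v_{5} = v_{0}  ⇒ sig = [2:1]
  {3,5}:  v_{3} + v_{5} = v_{1}  ⇒ sig = [2:1]
  {6,7}:  v_{6} + v_{7} = v_{5}  ⇒ sig = [2:1]
  {2,4}:  v_{2} + v_{4} = v_{1} + 2·v_{6}  ⇒ sig = [2:1,2]
  {3,6}:  v_{3} + v_{6} = 2·v_{1} + v_{2}  ⇒ sig = [2:1,2]
  {4,5}:  v_{4} + v_{5} = 2·v_{0} + v_{6}  ⇒ sig = [2:1,2]
  {3,4}:  v_{3} + v_{4} = 3·v_{1} + v_{6}  ⇒ sig = [2:1,3]
  {0,3}:  v_{0} + v_{3} = 2·v_{1}  ⇒ sig = [2:2]
  {4,7}:  v_{4} + v_{7} = 2·v_{0}  ⇒ sig = [2:2]
  {1,2,7}:  v_{1} + v_{2} + v_{7} = 0  ⇒ sig = [3:]
  {0,1,6}:  v_{0} + v_{1} + v_{6} = v_{4}  ⇒ sig = [3:1]

so the primitive-relation signature multiset is
[[2:1], [2:1], [2:1], [2:1], [2:1,2], [2:1,2], [2:1,2], [2:1,3], [2:2], [2:2], [3:], [3:1]]


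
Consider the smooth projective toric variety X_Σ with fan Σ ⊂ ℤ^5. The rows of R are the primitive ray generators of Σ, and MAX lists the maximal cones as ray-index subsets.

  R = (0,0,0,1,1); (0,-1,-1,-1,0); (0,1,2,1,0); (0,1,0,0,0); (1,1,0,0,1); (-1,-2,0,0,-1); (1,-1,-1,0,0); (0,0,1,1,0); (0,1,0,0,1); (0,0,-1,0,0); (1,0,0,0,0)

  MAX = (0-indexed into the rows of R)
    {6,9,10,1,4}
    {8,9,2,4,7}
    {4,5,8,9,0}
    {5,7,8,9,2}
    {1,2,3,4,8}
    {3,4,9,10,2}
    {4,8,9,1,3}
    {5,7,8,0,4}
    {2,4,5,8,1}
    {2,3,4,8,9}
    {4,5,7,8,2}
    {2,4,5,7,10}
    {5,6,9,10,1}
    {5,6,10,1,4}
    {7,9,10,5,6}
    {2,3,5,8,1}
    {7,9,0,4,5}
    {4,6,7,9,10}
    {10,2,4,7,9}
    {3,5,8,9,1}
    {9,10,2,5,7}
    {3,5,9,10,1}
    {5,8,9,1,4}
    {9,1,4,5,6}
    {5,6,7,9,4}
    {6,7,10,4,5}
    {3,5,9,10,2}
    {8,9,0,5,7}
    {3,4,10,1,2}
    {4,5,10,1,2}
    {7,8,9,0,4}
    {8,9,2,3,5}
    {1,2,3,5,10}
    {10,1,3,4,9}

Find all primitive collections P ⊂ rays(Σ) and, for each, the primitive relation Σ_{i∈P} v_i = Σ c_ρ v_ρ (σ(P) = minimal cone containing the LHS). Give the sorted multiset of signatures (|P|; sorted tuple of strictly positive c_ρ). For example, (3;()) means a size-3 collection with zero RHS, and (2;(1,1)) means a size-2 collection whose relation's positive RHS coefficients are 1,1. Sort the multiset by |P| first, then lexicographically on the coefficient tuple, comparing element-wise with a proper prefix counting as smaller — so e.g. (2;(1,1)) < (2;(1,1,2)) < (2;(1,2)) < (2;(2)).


Minimal non-faces — 16 found among 11 rays, 34 max cones:

  {8,10}:  v_{8} + v_{10} = v_{4} — sig = (2;(1))
  {1,7}:  v_{1} + v_{7} = v_{4} + v_{5} — sig = (2;(1,1))
  {2,6}:  v_{2} + v_{6} = v_{7} + v_{10} — sig = (2;(1,1))
  {3,6}:  v_{3} + v_{6} = v_{9} + v_{10} — sig = (2;(1,1))
  {3,7}:  v_{3} + v_{7} = v_{2} + v_{9} — sig = (2;(1,1))
  {0,3}:  v_{0} + v_{3} = v_{7} + v_{8} + v_{9} — sig = (2;(1,1,1))
  {0,10}:  v_{0} + v_{10} = 2·v_{4} + v_{5} + v_{7} + v_{9} — sig = (2;(1,1,1,2))
  {6,8}:  v_{6} + v_{8} = 2·v_{4} + v_{5} + v_{9} — sig = (2;(1,1,2))
  {0,1}:  v_{0} + v_{1} = 2·v_{4} + 2·v_{5} + v_{8} + v_{9} — sig = (2;(1,1,2,2))
  {0,2}:  v_{0} + v_{2} = 2·v_{7} + v_{8} — sig = (2;(1,2))
  {0,6}:  v_{0} + v_{6} = 3·v_{4} + 2·v_{5} + v_{7} + 2·v_{9} — sig = (2;(1,2,2,3))
  {1,2,9}:  v_{1} + v_{2} + v_{9} = 0 — sig = (3;())
  {3,4,5}:  v_{3} + v_{4} + v_{5} = 0 — sig = (3;())
  {2,4,5,9}:  v_{2} + v_{4} + v_{5} + v_{9} = v_{7} — sig = (4;(1))
  {4,5,9,10}:  v_{4} + v_{5} + v_{9} + v_{10} = v_{6} — sig = (4;(1))
  {4,5,7,8,9}:  v_{4} + v_{5} + v_{7} + v_{8} + v_{9} = v_{0} — sig = (5;(1))

Signatures (|P|; sorted positive RHS coefficients), sorted:
    |P|=2: 11 collections, coeffs (1), (1,1), (1,1), (1,1), (1,1), (1,1,1), (1,1,1,2), (1,1,2), (1,1,2,2), (1,2), (1,2,2,3)
    |P|=3: 2 collections, coeffs (), ()
    |P|=4: 2 collections, coeffs (1), (1)
    |P|=5: 1 collection, coeffs (1)


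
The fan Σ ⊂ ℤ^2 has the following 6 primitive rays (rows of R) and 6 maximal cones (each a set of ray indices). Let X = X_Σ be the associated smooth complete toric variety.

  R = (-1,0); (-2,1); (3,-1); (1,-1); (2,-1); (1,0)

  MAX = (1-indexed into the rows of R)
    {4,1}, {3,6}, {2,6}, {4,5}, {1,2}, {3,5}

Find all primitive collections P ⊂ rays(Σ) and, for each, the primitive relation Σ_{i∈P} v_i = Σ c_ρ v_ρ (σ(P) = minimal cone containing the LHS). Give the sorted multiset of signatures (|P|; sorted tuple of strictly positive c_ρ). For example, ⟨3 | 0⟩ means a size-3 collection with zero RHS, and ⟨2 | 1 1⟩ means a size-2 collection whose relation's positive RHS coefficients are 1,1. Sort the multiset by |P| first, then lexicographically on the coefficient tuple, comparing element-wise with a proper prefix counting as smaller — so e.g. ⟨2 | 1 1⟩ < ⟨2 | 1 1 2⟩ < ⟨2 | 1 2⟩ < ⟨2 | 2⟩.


|primitive collections| = 9. Relations:

  {1,6}:  v_{1} + v_{6} = 0 — sig = ⟨2 | 0⟩
  {2,5}:  v_{2} + v_{5} = 0 — sig = ⟨2 | 0⟩
  {1,3}:  v_{1} + v_{3} = v_{5} — sig = ⟨2 | 1⟩
  {1,5}:  v_{1} + v_{5} = v_{4} — sig = ⟨2 | 1⟩
  {2,3}:  v_{2} + v_{3} = v_{6} — sig = ⟨2 | 1⟩
  {2,4}:  v_{2} + v_{4} = v_{1} — sig = ⟨2 | 1⟩
  {4,6}:  v_{4} + v_{6} = v_{5} — sig = ⟨2 | 1⟩
  {5,6}:  v_{5} + v_{6} = v_{3} — sig = ⟨2 | 1⟩
  {3,4}:  v_{3} + v_{4} = 2·v_{5} — sig = ⟨2 | 2⟩

Hence PRS(X_Σ) =
    ⟨2 | 0⟩
    ⟨2 | 0⟩
    ⟨2 | 1⟩
    ⟨2 | 1⟩
    ⟨2 | 1⟩
    ⟨2 | 1⟩
    ⟨2 | 1⟩
    ⟨2 | 1⟩
    ⟨2 | 2⟩


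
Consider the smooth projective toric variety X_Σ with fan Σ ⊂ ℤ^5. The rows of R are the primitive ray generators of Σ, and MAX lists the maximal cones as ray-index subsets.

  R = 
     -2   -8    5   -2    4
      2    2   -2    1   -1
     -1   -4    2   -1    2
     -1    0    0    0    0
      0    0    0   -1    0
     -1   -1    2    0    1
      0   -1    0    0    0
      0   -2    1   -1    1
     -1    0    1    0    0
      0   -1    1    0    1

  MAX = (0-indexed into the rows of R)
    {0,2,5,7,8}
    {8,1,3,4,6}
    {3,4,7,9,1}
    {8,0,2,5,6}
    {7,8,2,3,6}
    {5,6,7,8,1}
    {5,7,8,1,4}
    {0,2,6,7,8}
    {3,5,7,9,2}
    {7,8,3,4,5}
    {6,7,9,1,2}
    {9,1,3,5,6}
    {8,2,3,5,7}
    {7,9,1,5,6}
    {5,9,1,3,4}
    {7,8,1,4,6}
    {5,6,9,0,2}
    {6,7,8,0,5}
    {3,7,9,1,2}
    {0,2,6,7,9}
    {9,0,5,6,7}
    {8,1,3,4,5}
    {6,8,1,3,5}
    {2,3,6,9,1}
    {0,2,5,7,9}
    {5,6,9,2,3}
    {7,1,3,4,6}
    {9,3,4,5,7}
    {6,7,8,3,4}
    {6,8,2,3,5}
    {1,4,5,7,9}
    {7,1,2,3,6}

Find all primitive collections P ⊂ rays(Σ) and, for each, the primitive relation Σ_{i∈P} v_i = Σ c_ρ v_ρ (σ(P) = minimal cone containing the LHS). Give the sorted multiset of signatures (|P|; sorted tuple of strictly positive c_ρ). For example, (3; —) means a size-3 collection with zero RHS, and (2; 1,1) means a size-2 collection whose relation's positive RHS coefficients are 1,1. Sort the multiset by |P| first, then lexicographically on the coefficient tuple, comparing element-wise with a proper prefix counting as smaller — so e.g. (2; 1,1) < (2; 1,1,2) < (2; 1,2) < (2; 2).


|primitive collections| = 14. Relations:

  P = {8,9}:  v_{8} + v_{9} = v_{5} — sig = (2; 1)
  P = {0,4}:  v_{0} + v_{4} = v_{2} + 2·v_{7} + v_{8} — sig = (2; 1,1,2)
  P = {0,3}:  v_{0} + v_{3} = 2·v_{2} + v_{8} — sig = (2; 1,2)
  P = {2,4}:  v_{2} + v_{4} = v_{3} + 2·v_{7} — sig = (2; 1,2)
  P = {0,1}:  v_{0} + v_{1} = 2·v_{6} + v_{7} + 2·v_{9} — sig = (2; 1,2,2)
  P = {4,6,9}:  v_{4} + v_{6} + v_{9} = v_{7} — sig = (3; 1)
  P = {1,2,8}:  v_{1} + v_{2} + v_{8} = v_{6} + v_{9} — sig = (3; 1,1)
  P = {4,5,6}:  v_{4} + v_{5} + v_{6} = v_{7} + v_{8} — sig = (3; 1,1)
  P = {1,2,5}:  v_{1} + v_{2} + v_{5} = v_{6} + 2·v_{9} — sig = (3; 1,2)
  P = {1,3,7,8}:  v_{1} + v_{3} + v_{7} + v_{8} = 0 — sig = (4; —)
  P = {1,3,5,7}:  v_{1} + v_{3} + v_{5} + v_{7} = v_{9} — sig = (4; 1)
  P = {2,5,6,7}:  v_{2} + v_{5} + v_{6} + v_{7} = v_{0} — sig = (4; 1)
  P = {3,6,7,9}:  v_{3} + v_{6} + v_{7} + v_{9} = v_{2} — sig = (4; 1)
  P = {3,5,6,7}:  v_{3} + v_{5} + v_{6} + v_{7} = v_{2} + v_{8} — sig = (4; 1,1)

Hence PRS(X_Σ) =
    |P|=2: 5 collections, coeffs (1), (1,1,2), (1,2), (1,2), (1,2,2)
    |P|=3: 4 collections, coeffs (1), (1,1), (1,1), (1,2)
    |P|=4: 5 collections, coeffs (), (1), (1), (1), (1,1)


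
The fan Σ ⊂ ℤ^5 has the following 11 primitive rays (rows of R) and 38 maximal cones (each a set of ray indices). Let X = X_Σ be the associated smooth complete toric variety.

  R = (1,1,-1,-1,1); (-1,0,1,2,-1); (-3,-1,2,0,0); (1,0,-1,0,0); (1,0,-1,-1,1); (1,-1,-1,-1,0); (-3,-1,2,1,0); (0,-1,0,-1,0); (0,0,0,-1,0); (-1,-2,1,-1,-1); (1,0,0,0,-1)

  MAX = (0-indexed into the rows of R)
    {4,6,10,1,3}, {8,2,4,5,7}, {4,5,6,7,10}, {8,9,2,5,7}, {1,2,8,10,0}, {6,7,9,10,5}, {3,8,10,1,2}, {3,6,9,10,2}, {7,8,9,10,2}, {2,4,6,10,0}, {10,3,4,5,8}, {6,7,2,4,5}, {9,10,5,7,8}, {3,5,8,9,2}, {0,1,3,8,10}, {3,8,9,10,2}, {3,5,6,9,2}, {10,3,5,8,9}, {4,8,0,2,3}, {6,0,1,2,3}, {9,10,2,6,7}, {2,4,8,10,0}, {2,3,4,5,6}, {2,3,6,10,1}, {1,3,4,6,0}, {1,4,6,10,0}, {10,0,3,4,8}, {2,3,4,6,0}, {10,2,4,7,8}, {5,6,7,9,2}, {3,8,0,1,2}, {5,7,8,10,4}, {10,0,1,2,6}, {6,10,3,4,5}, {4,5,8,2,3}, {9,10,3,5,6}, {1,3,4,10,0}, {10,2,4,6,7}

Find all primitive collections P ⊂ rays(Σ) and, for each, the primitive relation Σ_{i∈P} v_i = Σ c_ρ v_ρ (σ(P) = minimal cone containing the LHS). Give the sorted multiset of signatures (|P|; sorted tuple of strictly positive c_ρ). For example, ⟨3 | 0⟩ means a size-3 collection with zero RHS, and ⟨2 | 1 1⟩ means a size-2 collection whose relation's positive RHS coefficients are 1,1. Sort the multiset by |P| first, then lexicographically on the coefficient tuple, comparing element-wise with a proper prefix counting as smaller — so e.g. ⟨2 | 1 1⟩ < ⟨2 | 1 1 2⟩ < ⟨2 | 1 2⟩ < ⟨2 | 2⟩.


The 15 primitive collections of Σ (r=11, n=5):

  {3,7}:  v_{3} + v_{7} = v_{5} ; sig = ⟨2 | 1⟩
  {6,8}:  v_{6} + v_{8} = v_{2} ; sig = ⟨2 | 1⟩
  {0,7}:  v_{0} + v_{7} = v_{4} + v_{8} ; sig = ⟨2 | 1 1⟩
  {0,9}:  v_{0} + v_{9} = v_{7} + v_{8} ; sig = ⟨2 | 1 1⟩
  {0,5}:  v_{0} + v_{5} = v_{3} + v_{4} + v_{8} ; sig = ⟨2 | 1 1 1⟩
  {1,7}:  v_{1} + v_{7} = v_{3} + v_{6} + v_{10} ; sig = ⟨2 | 1 1 1⟩
  {1,5}:  v_{1} + v_{5} = 2·v_{3} + v_{6} + v_{10} ; sig = ⟨2 | 1 1 2⟩
  {1,9}:  v_{1} + v_{9} = v_{2} + 2·v_{3} + v_{6} + 2·v_{10} ; sig = ⟨2 | 1 1 2 2⟩
  {4,9}:  v_{4} + v_{9} = 2·v_{7} ; sig = ⟨2 | 2⟩
  {1,4,8}:  v_{1} + v_{4} + v_{8} = 0 ; sig = ⟨3 | 0⟩
  {1,2,4}:  v_{1} + v_{2} + v_{4} = v_{6} ; sig = ⟨3 | 1⟩
  {2,5,10}:  v_{2} + v_{5} + v_{10} = v_{9} ; sig = ⟨3 | 1⟩
  {0,3,6,10}:  v_{0} + v_{3} + v_{6} + v_{10} = 0 ; sig = ⟨4 | 0⟩
  {0,2,3,10}:  v_{0} + v_{2} + v_{3} + v_{10} = v_{8} ; sig = ⟨4 | 1⟩
  {2,3,4,10}:  v_{2} + v_{3} + v_{4} + v_{10} = v_{7} ; sig = ⟨4 | 1⟩

Hence PRS(X_Σ) =
{ ⟨2 | 1⟩ ×2,  ⟨2 | 1 1⟩ ×2,  ⟨2 | 1 1 1⟩ ×2,  ⟨2 | 1 1 2⟩,  ⟨2 | 1 1 2 2⟩,  ⟨2 | 2⟩,  ⟨3 | 0⟩,  ⟨3 | 1⟩ ×2,  ⟨4 | 0⟩,  ⟨4 | 1⟩ ×2 }


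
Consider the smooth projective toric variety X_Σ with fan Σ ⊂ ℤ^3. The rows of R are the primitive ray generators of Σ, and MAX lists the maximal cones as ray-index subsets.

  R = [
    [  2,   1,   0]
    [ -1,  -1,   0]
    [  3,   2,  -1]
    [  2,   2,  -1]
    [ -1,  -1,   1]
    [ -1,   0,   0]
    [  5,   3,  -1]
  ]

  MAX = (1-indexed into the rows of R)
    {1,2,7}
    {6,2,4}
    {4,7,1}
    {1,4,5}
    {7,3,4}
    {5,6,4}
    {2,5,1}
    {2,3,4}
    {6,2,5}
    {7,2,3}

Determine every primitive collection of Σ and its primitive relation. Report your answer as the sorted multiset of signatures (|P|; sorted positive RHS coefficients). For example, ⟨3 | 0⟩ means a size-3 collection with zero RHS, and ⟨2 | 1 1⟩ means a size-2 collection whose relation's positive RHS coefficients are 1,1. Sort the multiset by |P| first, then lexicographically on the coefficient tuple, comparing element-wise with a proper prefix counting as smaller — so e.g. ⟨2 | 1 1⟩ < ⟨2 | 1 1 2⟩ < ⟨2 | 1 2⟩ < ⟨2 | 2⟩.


Δ(Σ) — 7 vertices, 9 min non-faces:

  P = {1,3}:  v_{1} + v_{3} = v_{7}  ⟹  sig = ⟨2 | 1⟩
  P = {3,5}:  v_{3} + v_{5} = v_{1}  ⟹  sig = ⟨2 | 1⟩
  P = {3,6}:  v_{3} + v_{6} = v_{4}  ⟹  sig = ⟨2 | 1⟩
  P = {1,6}:  v_{1} + v_{6} = v_{4} + v_{5}  ⟹  sig = ⟨2 | 1 1⟩
  P = {6,7}:  v_{6} + v_{7} = v_{1} + v_{4}  ⟹  sig = ⟨2 | 1 1⟩
  P = {5,7}:  v_{5} + v_{7} = 2·v_{1}  ⟹  sig = ⟨2 | 2⟩
  P = {2,4,5}:  v_{2} + v_{4} + v_{5} = 0  ⟹  sig = ⟨3 | 0⟩
  P = {1,2,4}:  v_{1} + v_{2} + v_{4} = v_{3}  ⟹  sig = ⟨3 | 1⟩
  P = {2,4,7}:  v_{2} + v_{4} + v_{7} = 2·v_{3}  ⟹  sig = ⟨3 | 2⟩

Hence PRS(X_Σ) =
[⟨2 | 1⟩, ⟨2 | 1⟩, ⟨2 | 1⟩, ⟨2 | 1 1⟩, ⟨2 | 1 1⟩, ⟨2 | 2⟩, ⟨3 | 0⟩, ⟨3 | 1⟩, ⟨3 | 2⟩]


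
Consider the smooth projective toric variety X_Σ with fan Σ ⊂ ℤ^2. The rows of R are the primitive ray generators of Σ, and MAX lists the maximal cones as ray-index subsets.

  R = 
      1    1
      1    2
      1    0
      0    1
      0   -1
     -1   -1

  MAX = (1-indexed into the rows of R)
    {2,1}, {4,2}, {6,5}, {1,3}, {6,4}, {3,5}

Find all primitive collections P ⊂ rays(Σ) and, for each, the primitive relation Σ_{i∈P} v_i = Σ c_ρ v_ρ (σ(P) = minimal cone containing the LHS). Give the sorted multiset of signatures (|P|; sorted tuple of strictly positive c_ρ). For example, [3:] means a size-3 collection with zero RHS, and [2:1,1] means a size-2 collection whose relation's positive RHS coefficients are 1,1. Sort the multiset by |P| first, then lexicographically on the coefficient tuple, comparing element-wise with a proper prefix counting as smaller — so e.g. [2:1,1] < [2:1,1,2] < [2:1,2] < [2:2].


Primitive collections (9):

  P={1,6}:  v_{1} + v_{6} = 0  so sig = [2:]
  P={4,5}:  v_{4} + v_{5} = 0  so sig = [2:]
  P={1,4}:  v_{1} + v_{4} = v_{2}  so sig = [2:1]
  P={1,5}:  v_{1} + v_{5} = v_{3}  so sig = [2:1]
  P={2,5}:  v_{2} + v_{5} = v_{1}  so sig = [2:1]
  P={2,6}:  v_{2} + v_{6} = v_{4}  so sig = [2:1]
  P={3,4}:  v_{3} + v_{4} = v_{1}  so sig = [2:1]
  P={3,6}:  v_{3} + v_{6} = v_{5}  so sig = [2:1]
  P={2,3}:  v_{2} + v_{3} = 2·v_{1}  so sig = [2:2]

Sorted signature multiset PRS(X):
    |P|=2: 9 collections, coeffs (), (), (1), (1), (1), (1), (1), (1), (2)


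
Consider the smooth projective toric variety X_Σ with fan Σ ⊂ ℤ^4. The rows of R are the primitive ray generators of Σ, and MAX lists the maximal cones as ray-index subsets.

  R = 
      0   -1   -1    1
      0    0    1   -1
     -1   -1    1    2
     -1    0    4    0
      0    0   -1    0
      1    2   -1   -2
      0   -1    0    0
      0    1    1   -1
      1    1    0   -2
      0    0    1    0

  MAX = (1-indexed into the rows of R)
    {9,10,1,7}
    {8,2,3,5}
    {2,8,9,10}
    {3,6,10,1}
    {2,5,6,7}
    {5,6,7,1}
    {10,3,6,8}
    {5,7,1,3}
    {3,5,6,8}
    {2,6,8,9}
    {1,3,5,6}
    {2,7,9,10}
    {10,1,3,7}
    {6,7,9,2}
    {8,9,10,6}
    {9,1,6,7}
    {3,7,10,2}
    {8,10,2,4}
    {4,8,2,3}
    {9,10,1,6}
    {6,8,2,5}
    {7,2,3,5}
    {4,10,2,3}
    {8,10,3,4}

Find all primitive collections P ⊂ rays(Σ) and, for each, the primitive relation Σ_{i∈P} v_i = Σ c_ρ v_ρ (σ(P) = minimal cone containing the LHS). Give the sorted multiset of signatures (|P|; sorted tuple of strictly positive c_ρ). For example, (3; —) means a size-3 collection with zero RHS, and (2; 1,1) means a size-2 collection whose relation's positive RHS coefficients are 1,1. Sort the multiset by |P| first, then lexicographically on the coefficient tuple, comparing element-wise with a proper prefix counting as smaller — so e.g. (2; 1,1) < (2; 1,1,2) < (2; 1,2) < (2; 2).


Minimal non-faces — 16 found among 10 rays, 24 max cones:

  {1,8}:  v_{1} + v_{8} = 0  →  sig = (2; —)
  {5,10}:  v_{5} + v_{10} = 0  →  sig = (2; —)
  {1,2}:  v_{1} + v_{2} = v_{7}  →  sig = (2; 1)
  {3,9}:  v_{3} + v_{9} = v_{10}  →  sig = (2; 1)
  {7,8}:  v_{7} + v_{8} = v_{2}  →  sig = (2; 1)
  {5,9}:  v_{5} + v_{9} = v_{6} + v_{7}  →  sig = (2; 1,1)
  {1,4}:  v_{1} + v_{4} = v_{2} + v_{3} + v_{10}  →  sig = (2; 1,1,1)
  {4,5}:  v_{4} + v_{5} = v_{2} + v_{3} + v_{8}  →  sig = (2; 1,1,1)
  {4,7}:  v_{4} + v_{7} = 2·v_{2} + v_{3} + v_{10}  →  sig = (2; 1,1,2)
  {4,9}:  v_{4} + v_{9} = v_{2} + v_{8} + 2·v_{10}  →  sig = (2; 1,1,2)
  {4,6}:  v_{4} + v_{6} = 2·v_{8} + v_{10}  →  sig = (2; 1,2)
  {3,6,7}:  v_{3} + v_{6} + v_{7} = 0  →  sig = (3; —)
  {2,3,6}:  v_{2} + v_{3} + v_{6} = v_{8}  →  sig = (3; 1)
  {6,7,10}:  v_{6} + v_{7} + v_{10} = v_{9}  →  sig = (3; 1)
  {2,6,10}:  v_{2} + v_{6} + v_{10} = v_{8} + v_{9}  →  sig = (3; 1,1)
  {2,3,8,10}:  v_{2} + v_{3} + v_{8} + v_{10} = v_{4}  →  sig = (4; 1)

so the primitive-relation signature multiset is
    |P|=2: 11 collections, coeffs (), (), (1), (1), (1), (1,1), (1,1,1), (1,1,1), (1,1,2), (1,1,2), (1,2)
    |P|=3: 4 collections, coeffs (), (1), (1), (1,1)
    |P|=4: 1 collection, coeffs (1)


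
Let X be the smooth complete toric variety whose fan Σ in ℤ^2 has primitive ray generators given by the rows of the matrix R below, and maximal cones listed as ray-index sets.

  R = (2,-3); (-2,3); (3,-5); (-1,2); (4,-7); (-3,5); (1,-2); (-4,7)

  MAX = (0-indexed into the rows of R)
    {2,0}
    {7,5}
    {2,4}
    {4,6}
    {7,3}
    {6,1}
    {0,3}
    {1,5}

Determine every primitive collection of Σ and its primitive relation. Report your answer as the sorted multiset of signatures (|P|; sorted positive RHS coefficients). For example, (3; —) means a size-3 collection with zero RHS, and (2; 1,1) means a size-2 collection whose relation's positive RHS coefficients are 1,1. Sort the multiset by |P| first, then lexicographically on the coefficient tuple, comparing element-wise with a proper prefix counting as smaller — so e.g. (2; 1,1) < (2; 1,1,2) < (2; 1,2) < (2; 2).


The 20 primitive collections of Σ (r=8, n=2):

  P = {0,1}:  v_{0} + v_{1} = 0  →  sig = (2; —)
  P = {2,5}:  v_{2} + v_{5} = 0  →  sig = (2; —)
  P = {3,6}:  v_{3} + v_{6} = 0  →  sig = (2; —)
  P = {4,7}:  v_{4} + v_{7} = 0  →  sig = (2; —)
  P = {0,5}:  v_{0} + v_{5} = v_{3}  →  sig = (2; 1)
  P = {0,6}:  v_{0} + v_{6} = v_{2}  →  sig = (2; 1)
  P = {1,2}:  v_{1} + v_{2} = v_{6}  →  sig = (2; 1)
  P = {1,3}:  v_{1} + v_{3} = v_{5}  →  sig = (2; 1)
  P = {2,3}:  v_{2} + v_{3} = v_{0}  →  sig = (2; 1)
  P = {2,6}:  v_{2} + v_{6} = v_{4}  →  sig = (2; 1)
  P = {2,7}:  v_{2} + v_{7} = v_{3}  →  sig = (2; 1)
  P = {3,4}:  v_{3} + v_{4} = v_{2}  →  sig = (2; 1)
  P = {3,5}:  v_{3} + v_{5} = v_{7}  →  sig = (2; 1)
  P = {4,5}:  v_{4} + v_{5} = v_{6}  →  sig = (2; 1)
  P = {5,6}:  v_{5} + v_{6} = v_{1}  →  sig = (2; 1)
  P = {6,7}:  v_{6} + v_{7} = v_{5}  →  sig = (2; 1)
  P = {0,4}:  v_{0} + v_{4} = 2·v_{2}  →  sig = (2; 2)
  P = {0,7}:  v_{0} + v_{7} = 2·v_{3}  →  sig = (2; 2)
  P = {1,4}:  v_{1} + v_{4} = 2·v_{6}  →  sig = (2; 2)
  P = {1,7}:  v_{1} + v_{7} = 2·v_{5}  →  sig = (2; 2)

Sorted signature multiset PRS(X):
    (2; —)
    (2; —)
    (2; —)
    (2; —)
    (2; 1)
    (2; 1)
    (2; 1)
    (2; 1)
    (2; 1)
    (2; 1)
    (2; 1)
    (2; 1)
    (2; 1)
    (2; 1)
    (2; 1)
    (2; 1)
    (2; 2)
    (2; 2)
    (2; 2)
    (2; 2)


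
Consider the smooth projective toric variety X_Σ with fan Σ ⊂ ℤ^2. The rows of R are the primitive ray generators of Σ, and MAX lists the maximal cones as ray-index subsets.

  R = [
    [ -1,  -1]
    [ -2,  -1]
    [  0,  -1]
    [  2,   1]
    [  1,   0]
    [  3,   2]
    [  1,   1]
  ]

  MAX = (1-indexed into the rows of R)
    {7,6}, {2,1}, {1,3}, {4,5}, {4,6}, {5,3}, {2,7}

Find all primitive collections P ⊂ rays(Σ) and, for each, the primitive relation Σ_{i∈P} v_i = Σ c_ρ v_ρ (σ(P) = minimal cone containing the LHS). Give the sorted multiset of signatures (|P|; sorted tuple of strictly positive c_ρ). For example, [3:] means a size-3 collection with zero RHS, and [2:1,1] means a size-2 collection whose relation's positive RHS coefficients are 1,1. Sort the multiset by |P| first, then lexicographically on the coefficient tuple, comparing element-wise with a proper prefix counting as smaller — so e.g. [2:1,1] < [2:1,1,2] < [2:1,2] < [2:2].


Δ(Σ) — 7 vertices, 14 min non-faces:

  • {1,7}:  v_{1} + v_{7} = 0  ⟹  sig = [2:]
  • {2,4}:  v_{2} + v_{4} = 0  ⟹  sig = [2:]
  • {1,4}:  v_{1} + v_{4} = v_{5}  ⟹  sig = [2:1]
  • {1,5}:  v_{1} + v_{5} = v_{3}  ⟹  sig = [2:1]
  • {1,6}:  v_{1} + v_{6} = v_{4}  ⟹  sig = [2:1]
  • {2,5}:  v_{2} + v_{5} = v_{1}  ⟹  sig = [2:1]
  • {2,6}:  v_{2} + v_{6} = v_{7}  ⟹  sig = [2:1]
  • {3,7}:  v_{3} + v_{7} = v_{5}  ⟹  sig = [2:1]
  • {4,7}:  v_{4} + v_{7} = v_{6}  ⟹  sig = [2:1]
  • {5,7}:  v_{5} + v_{7} = v_{4}  ⟹  sig = [2:1]
  • {3,6}:  v_{3} + v_{6} = v_{4} + v_{5}  ⟹  sig = [2:1,1]
  • {2,3}:  v_{2} + v_{3} = 2·v_{1}  ⟹  sig = [2:2]
  • {3,4}:  v_{3} + v_{4} = 2·v_{5}  ⟹  sig = [2:2]
  • {5,6}:  v_{5} + v_{6} = 2·v_{4}  ⟹  sig = [2:2]

Signatures (|P|; sorted positive RHS coefficients), sorted:
[[2:], [2:], [2:1], [2:1], [2:1], [2:1], [2:1], [2:1], [2:1], [2:1], [2:1,1], [2:2], [2:2], [2:2]]


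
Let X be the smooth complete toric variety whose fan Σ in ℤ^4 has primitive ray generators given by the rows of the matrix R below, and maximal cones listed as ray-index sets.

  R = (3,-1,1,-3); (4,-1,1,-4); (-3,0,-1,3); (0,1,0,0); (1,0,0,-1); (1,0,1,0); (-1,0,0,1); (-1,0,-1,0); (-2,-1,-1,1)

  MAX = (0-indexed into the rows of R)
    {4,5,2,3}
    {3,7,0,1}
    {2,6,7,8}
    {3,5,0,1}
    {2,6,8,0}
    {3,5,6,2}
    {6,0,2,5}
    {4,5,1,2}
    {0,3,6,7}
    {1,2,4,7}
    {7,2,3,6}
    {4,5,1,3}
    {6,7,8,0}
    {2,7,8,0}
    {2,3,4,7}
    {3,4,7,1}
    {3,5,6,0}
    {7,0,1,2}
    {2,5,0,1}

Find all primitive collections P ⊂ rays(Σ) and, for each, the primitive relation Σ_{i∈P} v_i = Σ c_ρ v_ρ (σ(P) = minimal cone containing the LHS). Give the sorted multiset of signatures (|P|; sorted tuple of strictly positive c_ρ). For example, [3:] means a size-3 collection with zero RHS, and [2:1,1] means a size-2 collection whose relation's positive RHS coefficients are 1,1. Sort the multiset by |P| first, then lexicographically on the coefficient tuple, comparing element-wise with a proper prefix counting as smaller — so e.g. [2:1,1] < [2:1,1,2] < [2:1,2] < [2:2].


Σ has 11 primitive collections:

  P={4,6}:  v_{4} + v_{6} = 0 ; sig = [2:]
  P={5,7}:  v_{5} + v_{7} = 0 ; sig = [2:]
  P={0,4}:  v_{0} + v_{4} = v_{1} ; sig = [2:1]
  P={1,6}:  v_{1} + v_{6} = v_{0} ; sig = [2:1]
  P={3,8}:  v_{3} + v_{8} = v_{6} + v_{7} ; sig = [2:1,1]
  P={4,8}:  v_{4} + v_{8} = v_{0} + v_{2} + v_{7} ; sig = [2:1,1,1]
  P={5,8}:  v_{5} + v_{8} = v_{0} + v_{2} + v_{6} ; sig = [2:1,1,1]
  P={1,8}:  v_{1} + v_{8} = 2·v_{0} + v_{2} + v_{7} ; sig = [2:1,1,2]
  P={0,2,3}:  v_{0} + v_{2} + v_{3} = 0 ; sig = [3:]
  P={1,2,3}:  v_{1} + v_{2} + v_{3} = v_{4} ; sig = [3:1]
  P={0,2,6,7}:  v_{0} + v_{2} + v_{6} + v_{7} = v_{8} ; sig = [4:1]

so the primitive-relation signature multiset is
    |P|=2: 8 collections, coeffs (), (), (1), (1), (1,1), (1,1,1), (1,1,1), (1,1,2)
    |P|=3: 2 collections, coeffs (), (1)
    |P|=4: 1 collection, coeffs (1)


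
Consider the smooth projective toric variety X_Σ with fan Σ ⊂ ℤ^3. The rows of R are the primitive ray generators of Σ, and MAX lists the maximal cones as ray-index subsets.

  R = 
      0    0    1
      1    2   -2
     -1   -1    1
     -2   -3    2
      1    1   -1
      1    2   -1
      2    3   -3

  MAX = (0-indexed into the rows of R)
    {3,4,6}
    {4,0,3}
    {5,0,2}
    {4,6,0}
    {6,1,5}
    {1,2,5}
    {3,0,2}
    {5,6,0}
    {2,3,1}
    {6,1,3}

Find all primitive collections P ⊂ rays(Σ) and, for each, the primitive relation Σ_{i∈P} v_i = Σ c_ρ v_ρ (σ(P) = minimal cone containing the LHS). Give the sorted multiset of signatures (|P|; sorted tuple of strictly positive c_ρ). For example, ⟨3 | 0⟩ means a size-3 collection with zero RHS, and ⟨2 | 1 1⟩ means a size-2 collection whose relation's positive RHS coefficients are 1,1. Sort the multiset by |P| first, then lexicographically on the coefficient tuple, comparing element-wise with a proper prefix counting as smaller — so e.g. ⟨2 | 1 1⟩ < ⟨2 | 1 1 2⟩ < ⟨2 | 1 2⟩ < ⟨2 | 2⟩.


The 7 primitive collections of Σ (r=7, n=3):

  • {2,4}:  v_{2} + v_{4} = 0  →  sig = ⟨2 | 0⟩
  • {0,1}:  v_{0} + v_{1} = v_{5}  →  sig = ⟨2 | 1⟩
  • {1,4}:  v_{1} + v_{4} = v_{6}  →  sig = ⟨2 | 1⟩
  • {2,6}:  v_{2} + v_{6} = v_{1}  →  sig = ⟨2 | 1⟩
  • {3,5}:  v_{3} + v_{5} = v_{2}  →  sig = ⟨2 | 1⟩
  • {4,5}:  v_{4} + v_{5} = v_{0} + v_{6}  →  sig = ⟨2 | 1 1⟩
  • {0,3,6}:  v_{0} + v_{3} + v_{6} = 0  →  sig = ⟨3 | 0⟩

Signatures (|P|; sorted positive RHS coefficients), sorted:
    |P|=2: 6 collections, coeffs (), (1), (1), (1), (1), (1,1)
    |P|=3: 1 collection, coeffs ()


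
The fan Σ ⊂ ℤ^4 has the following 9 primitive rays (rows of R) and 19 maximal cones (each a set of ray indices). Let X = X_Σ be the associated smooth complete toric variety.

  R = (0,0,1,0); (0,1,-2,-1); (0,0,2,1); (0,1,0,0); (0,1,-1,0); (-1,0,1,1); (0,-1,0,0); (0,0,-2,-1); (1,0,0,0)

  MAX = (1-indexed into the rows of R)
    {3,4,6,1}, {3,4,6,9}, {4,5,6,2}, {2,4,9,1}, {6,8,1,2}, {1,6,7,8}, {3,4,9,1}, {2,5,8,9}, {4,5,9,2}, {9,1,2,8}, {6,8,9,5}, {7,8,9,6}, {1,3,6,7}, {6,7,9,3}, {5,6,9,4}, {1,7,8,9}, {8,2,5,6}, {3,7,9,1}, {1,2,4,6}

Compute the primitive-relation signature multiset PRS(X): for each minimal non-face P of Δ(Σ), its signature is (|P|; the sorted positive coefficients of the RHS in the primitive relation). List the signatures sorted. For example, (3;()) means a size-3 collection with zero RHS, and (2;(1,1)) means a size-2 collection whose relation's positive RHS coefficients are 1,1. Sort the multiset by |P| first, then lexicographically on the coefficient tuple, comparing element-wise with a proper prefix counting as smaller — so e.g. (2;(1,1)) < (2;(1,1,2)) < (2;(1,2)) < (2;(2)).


Minimal non-faces — 10 found among 9 rays, 19 max cones:

  {3,8}:  v_{3} + v_{8} = 0 — sig = (2;())
  {4,7}:  v_{4} + v_{7} = 0 — sig = (2;())
  {1,5}:  v_{1} + v_{5} = v_{4} — sig = (2;(1))
  {2,3}:  v_{2} + v_{3} = v_{4} — sig = (2;(1))
  {2,7}:  v_{2} + v_{7} = v_{8} — sig = (2;(1))
  {4,8}:  v_{4} + v_{8} = v_{2} — sig = (2;(1))
  {3,5}:  v_{3} + v_{5} = v_{4} + v_{6} + v_{9} — sig = (2;(1,1,1))
  {5,7}:  v_{5} + v_{7} = v_{6} + v_{8} + v_{9} — sig = (2;(1,1,1))
  {1,6,9}:  v_{1} + v_{6} + v_{9} = v_{3} — sig = (3;(1))
  {2,6,9}:  v_{2} + v_{6} + v_{9} = v_{5} — sig = (3;(1))

Hence PRS(X_Σ) =
[(2;()), (2;()), (2;(1)), (2;(1)), (2;(1)), (2;(1)), (2;(1,1,1)), (2;(1,1,1)), (3;(1)), (3;(1))]


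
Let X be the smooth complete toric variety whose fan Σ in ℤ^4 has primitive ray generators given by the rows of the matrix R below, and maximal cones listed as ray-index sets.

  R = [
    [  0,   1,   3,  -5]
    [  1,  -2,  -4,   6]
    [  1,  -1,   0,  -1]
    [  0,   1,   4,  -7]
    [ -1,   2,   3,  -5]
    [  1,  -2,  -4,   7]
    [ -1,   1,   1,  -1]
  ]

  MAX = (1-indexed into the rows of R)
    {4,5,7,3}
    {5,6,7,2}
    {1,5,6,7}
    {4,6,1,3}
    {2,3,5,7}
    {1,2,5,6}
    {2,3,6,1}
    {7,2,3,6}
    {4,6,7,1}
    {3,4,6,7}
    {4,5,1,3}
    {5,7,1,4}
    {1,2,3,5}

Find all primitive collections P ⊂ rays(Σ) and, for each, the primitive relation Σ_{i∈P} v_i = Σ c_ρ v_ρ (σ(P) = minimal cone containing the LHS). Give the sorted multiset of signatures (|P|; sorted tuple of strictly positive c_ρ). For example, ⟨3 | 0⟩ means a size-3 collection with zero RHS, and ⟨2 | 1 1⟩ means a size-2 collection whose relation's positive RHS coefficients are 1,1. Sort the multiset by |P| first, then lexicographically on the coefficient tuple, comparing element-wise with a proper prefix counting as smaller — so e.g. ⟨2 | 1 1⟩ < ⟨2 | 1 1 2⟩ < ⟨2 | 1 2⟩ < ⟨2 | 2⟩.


5 minimal non-faces of Δ(Σ) (on 7 rays):

  {2,4}:  v_{2} + v_{4} = v_{3} — sig = ⟨2 | 1⟩
  {1,2,7}:  v_{1} + v_{2} + v_{7} = 0 — sig = ⟨3 | 0⟩
  {1,3,7}:  v_{1} + v_{3} + v_{7} = v_{4} — sig = ⟨3 | 1⟩
  {4,5,6}:  v_{4} + v_{5} + v_{6} = v_{1} — sig = ⟨3 | 1⟩
  {3,5,6}:  v_{3} + v_{5} + v_{6} = v_{1} + v_{2} — sig = ⟨3 | 1 1⟩

Sorted signature multiset PRS(X):
{ ⟨2 | 1⟩,  ⟨3 | 0⟩,  ⟨3 | 1⟩ ×2,  ⟨3 | 1 1⟩ }


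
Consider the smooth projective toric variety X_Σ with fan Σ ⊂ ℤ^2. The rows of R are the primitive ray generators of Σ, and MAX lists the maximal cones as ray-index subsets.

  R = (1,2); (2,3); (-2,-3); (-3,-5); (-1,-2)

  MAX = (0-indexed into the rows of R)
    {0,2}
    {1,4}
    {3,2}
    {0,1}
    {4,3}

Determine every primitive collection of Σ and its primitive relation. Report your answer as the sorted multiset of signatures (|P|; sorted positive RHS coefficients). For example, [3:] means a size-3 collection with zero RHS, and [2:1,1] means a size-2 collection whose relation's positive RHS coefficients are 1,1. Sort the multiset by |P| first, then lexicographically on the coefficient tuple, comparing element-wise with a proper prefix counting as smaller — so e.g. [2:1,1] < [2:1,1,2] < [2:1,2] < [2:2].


5 collections generate NE(X_Σ); each relation:

  {0,4}:  v_{0} + v_{4} = 0  ⟹  sig = [2:]
  {1,2}:  v_{1} + v_{2} = 0  ⟹  sig = [2:]
  {0,3}:  v_{0} + v_{3} = v_{2}  ⟹  sig = [2:1]
  {1,3}:  v_{1} + v_{3} = v_{4}  ⟹  sig = [2:1]
  {2,4}:  v_{2} + v_{4} = v_{3}  ⟹  sig = [2:1]

Sorted signature multiset PRS(X):
[[2:], [2:], [2:1], [2:1], [2:1]]


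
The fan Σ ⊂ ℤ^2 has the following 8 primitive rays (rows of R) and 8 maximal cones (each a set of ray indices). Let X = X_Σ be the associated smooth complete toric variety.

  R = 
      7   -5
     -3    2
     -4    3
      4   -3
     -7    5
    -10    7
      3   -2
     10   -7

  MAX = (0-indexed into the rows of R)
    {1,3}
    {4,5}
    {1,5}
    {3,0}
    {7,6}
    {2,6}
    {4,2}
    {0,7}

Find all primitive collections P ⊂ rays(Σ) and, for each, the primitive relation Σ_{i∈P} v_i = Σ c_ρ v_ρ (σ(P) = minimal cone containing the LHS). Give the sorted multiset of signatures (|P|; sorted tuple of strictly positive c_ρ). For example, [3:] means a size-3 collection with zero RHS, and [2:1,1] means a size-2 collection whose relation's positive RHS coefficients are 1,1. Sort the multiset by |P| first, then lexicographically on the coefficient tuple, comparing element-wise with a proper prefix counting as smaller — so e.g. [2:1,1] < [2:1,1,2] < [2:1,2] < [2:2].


Primitive collections (20):

  P = {0,4}:  v_{0} + v_{4} = 0 — sig = [2:]
  P = {1,6}:  v_{1} + v_{6} = 0 — sig = [2:]
  P = {2,3}:  v_{2} + v_{3} = 0 — sig = [2:]
  P = {5,7}:  v_{5} + v_{7} = 0 — sig = [2:]
  P = {0,1}:  v_{0} + v_{1} = v_{3} — sig = [2:1]
  P = {0,2}:  v_{0} + v_{2} = v_{6} — sig = [2:1]
  P = {0,5}:  v_{0} + v_{5} = v_{1} — sig = [2:1]
  P = {0,6}:  v_{0} + v_{6} = v_{7} — sig = [2:1]
  P = {1,2}:  v_{1} + v_{2} = v_{4} — sig = [2:1]
  P = {1,4}:  v_{1} + v_{4} = v_{5} — sig = [2:1]
  P = {1,7}:  v_{1} + v_{7} = v_{0} — sig = [2:1]
  P = {3,4}:  v_{3} + v_{4} = v_{1} — sig = [2:1]
  P = {3,6}:  v_{3} + v_{6} = v_{0} — sig = [2:1]
  P = {4,6}:  v_{4} + v_{6} = v_{2} — sig = [2:1]
  P = {4,7}:  v_{4} + v_{7} = v_{6} — sig = [2:1]
  P = {5,6}:  v_{5} + v_{6} = v_{4} — sig = [2:1]
  P = {2,5}:  v_{2} + v_{5} = 2·v_{4} — sig = [2:2]
  P = {2,7}:  v_{2} + v_{7} = 2·v_{6} — sig = [2:2]
  P = {3,5}:  v_{3} + v_{5} = 2·v_{1} — sig = [2:2]
  P = {3,7}:  v_{3} + v_{7} = 2·v_{0} — sig = [2:2]

Signatures (|P|; sorted positive RHS coefficients), sorted:
    |P|=2: 20 collections, coeffs (), (), (), (), (1), (1), (1), (1), (1), (1), (1), (1), (1), (1), (1), (1), (2), (2), (2), (2)


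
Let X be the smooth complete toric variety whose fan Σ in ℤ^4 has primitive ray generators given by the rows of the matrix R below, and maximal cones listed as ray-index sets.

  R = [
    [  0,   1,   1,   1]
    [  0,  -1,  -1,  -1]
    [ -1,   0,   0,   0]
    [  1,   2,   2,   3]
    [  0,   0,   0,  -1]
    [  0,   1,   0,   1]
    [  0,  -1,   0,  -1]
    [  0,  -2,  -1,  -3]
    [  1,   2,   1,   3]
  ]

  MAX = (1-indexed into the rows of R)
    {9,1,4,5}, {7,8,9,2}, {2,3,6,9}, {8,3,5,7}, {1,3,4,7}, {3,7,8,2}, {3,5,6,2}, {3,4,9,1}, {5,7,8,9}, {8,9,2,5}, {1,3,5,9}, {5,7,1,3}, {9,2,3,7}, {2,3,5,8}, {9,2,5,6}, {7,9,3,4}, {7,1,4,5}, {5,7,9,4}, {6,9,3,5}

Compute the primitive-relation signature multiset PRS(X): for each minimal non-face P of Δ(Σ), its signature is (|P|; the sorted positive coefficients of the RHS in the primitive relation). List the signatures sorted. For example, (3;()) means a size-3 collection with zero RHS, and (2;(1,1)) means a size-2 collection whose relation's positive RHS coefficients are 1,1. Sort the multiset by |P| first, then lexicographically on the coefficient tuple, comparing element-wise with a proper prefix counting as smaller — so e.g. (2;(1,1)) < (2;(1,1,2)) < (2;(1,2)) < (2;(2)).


Minimal non-faces — 14 found among 9 rays, 19 max cones:

  • {1,2}:  v_{1} + v_{2} = 0  so sig = (2;())
  • {6,7}:  v_{6} + v_{7} = 0  so sig = (2;())
  • {1,8}:  v_{1} + v_{8} = v_{5} + v_{7}  so sig = (2;(1,1))
  • {2,4}:  v_{2} + v_{4} = v_{7} + v_{9}  so sig = (2;(1,1))
  • {4,6}:  v_{4} + v_{6} = v_{1} + v_{9}  so sig = (2;(1,1))
  • {6,8}:  v_{6} + v_{8} = v_{2} + v_{5}  so sig = (2;(1,1))
  • {1,6}:  v_{1} + v_{6} = v_{3} + v_{5} + v_{9}  so sig = (2;(1,1,1))
  • {4,8}:  v_{4} + v_{8} = v_{5} + 2·v_{7} + v_{9}  so sig = (2;(1,1,2))
  • {3,8,9}:  v_{3} + v_{8} + v_{9} = 0  so sig = (3;())
  • {1,7,9}:  v_{1} + v_{7} + v_{9} = v_{4}  so sig = (3;(1))
  • {2,5,7}:  v_{2} + v_{5} + v_{7} = v_{8}  so sig = (3;(1))
  • {3,4,5}:  v_{3} + v_{4} + v_{5} = 2·v_{1}  so sig = (3;(2))
  • {2,3,5,9}:  v_{2} + v_{3} + v_{5} + v_{9} = v_{6}  so sig = (4;(1))
  • {3,5,7,9}:  v_{3} + v_{5} + v_{7} + v_{9} = v_{1}  so sig = (4;(1))

Sorted signature multiset PRS(X):
[(2;()), (2;()), (2;(1,1)), (2;(1,1)), (2;(1,1)), (2;(1,1)), (2;(1,1,1)), (2;(1,1,2)), (3;()), (3;(1)), (3;(1)), (3;(2)), (4;(1)), (4;(1))]


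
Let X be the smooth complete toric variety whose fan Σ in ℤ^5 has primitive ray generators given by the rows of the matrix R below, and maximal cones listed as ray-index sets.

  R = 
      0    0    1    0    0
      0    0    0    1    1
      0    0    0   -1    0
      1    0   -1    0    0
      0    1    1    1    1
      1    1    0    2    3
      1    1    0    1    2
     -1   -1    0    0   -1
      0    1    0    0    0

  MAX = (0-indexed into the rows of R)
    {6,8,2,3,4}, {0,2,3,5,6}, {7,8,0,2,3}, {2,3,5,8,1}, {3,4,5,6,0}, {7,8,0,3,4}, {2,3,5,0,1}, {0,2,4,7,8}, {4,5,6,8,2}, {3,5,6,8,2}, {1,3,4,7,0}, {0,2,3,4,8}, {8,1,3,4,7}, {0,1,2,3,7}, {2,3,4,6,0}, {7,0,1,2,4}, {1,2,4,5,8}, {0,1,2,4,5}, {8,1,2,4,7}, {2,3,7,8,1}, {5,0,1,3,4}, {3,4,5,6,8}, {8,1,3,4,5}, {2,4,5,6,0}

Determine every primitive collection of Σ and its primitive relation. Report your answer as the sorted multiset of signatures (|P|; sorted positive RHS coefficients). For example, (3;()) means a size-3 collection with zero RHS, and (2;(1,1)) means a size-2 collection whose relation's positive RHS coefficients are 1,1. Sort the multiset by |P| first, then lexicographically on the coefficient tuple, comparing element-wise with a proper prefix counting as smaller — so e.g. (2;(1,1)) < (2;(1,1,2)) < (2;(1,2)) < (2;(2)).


|primitive collections| = 9. Relations:

  P = {1,6}:  v_{1} + v_{6} = v_{5}  ⇒ sig = (2;(1))
  P = {6,7}:  v_{6} + v_{7} = v_{1}  ⇒ sig = (2;(1))
  P = {5,7}:  v_{5} + v_{7} = 2·v_{1}  ⇒ sig = (2;(2))
  P = {0,1,8}:  v_{0} + v_{1} + v_{8} = v_{4}  ⇒ sig = (3;(1))
  P = {0,5,8}:  v_{0} + v_{5} + v_{8} = v_{4} + v_{6}  ⇒ sig = (3;(1,1))
  P = {0,6,8}:  v_{0} + v_{6} + v_{8} = v_{2} + v_{3} + 2·v_{4}  ⇒ sig = (3;(1,1,2))
  P = {2,3,4,7}:  v_{2} + v_{3} + v_{4} + v_{7} = 0  ⇒ sig = (4;())
  P = {1,2,3,4}:  v_{1} + v_{2} + v_{3} + v_{4} = v_{6}  ⇒ sig = (4;(1))
  P = {2,3,4,5}:  v_{2} + v_{3} + v_{4} + v_{5} = 2·v_{6}  ⇒ sig = (4;(2))

Hence PRS(X_Σ) =
    (2;(1))
    (2;(1))
    (2;(2))
    (3;(1))
    (3;(1,1))
    (3;(1,1,2))
    (4;())
    (4;(1))
    (4;(2))


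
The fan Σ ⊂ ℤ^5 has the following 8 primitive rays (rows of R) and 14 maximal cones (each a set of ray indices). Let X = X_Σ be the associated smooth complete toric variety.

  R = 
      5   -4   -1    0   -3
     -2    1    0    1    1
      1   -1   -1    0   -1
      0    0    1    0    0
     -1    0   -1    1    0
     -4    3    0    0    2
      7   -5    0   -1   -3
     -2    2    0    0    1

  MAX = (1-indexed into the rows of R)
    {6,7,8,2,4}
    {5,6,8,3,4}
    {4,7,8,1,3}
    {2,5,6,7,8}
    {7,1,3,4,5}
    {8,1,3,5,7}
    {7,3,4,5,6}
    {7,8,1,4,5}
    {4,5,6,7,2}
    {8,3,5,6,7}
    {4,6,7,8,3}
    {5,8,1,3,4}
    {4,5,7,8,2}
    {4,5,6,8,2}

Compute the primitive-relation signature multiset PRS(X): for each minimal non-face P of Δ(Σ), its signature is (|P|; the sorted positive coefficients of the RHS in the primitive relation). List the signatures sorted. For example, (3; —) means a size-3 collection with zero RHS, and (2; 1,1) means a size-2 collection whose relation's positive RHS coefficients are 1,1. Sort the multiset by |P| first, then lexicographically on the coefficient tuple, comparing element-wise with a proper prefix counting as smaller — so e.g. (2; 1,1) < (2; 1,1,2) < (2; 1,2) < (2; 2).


5 collections generate NE(X_Σ); each relation:

  • {1,6}:  v_{1} + v_{6} = v_{3} ; sig = (2; 1)
  • {2,3}:  v_{2} + v_{3} = v_{5} ; sig = (2; 1)
  • {1,2}:  v_{1} + v_{2} = v_{4} + 2·v_{5} + v_{7} + v_{8} ; sig = (2; 1,1,1,2)
  • {4,5,6,7,8}:  v_{4} + v_{5} + v_{6} + v_{7} + v_{8} = 0 ; sig = (5; —)
  • {3,4,5,7,8}:  v_{3} + v_{4} + v_{5} + v_{7} + v_{8} = v_{1} ; sig = (5; 1)

Hence PRS(X_Σ) =
    (2; 1)
    (2; 1)
    (2; 1,1,1,2)
    (5; —)
    (5; 1)


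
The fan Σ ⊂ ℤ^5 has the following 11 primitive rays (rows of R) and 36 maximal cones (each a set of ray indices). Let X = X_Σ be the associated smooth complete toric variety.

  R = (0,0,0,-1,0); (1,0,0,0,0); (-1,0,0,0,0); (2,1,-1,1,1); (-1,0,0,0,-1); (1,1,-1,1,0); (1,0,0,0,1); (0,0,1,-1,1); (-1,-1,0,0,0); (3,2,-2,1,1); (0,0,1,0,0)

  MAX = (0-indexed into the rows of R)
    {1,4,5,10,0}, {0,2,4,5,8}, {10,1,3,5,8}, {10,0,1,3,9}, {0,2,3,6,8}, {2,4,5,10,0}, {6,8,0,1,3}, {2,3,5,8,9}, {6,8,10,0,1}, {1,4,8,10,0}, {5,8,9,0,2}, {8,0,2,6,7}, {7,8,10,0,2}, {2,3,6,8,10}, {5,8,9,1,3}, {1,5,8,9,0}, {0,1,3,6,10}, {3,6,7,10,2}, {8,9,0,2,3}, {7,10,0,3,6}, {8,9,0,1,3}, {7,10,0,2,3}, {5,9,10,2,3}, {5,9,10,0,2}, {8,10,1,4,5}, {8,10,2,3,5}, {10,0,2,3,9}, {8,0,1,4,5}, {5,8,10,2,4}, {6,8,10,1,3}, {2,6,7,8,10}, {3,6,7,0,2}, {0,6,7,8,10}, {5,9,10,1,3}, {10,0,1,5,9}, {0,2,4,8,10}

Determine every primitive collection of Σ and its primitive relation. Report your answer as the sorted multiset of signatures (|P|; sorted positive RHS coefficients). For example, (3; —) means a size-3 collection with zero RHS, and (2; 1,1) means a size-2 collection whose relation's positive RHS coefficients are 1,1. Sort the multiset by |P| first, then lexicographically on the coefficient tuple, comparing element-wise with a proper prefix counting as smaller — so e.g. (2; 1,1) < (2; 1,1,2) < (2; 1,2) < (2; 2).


16 collections generate NE(X_Σ); each relation:

  {1,2}:  v_{1} + v_{2} = 0  ⟹  sig = (2; —)
  {4,6}:  v_{4} + v_{6} = 0  ⟹  sig = (2; —)
  {3,4}:  v_{3} + v_{4} = v_{5}  ⟹  sig = (2; 1)
  {5,6}:  v_{5} + v_{6} = v_{3}  ⟹  sig = (2; 1)
  {1,7}:  v_{1} + v_{7} = v_{0} + v_{6} + v_{10}  ⟹  sig = (2; 1,1,1)
  {4,7}:  v_{4} + v_{7} = v_{0} + v_{2} + v_{10}  ⟹  sig = (2; 1,1,1)
  {5,7}:  v_{5} + v_{7} = v_{0} + v_{2} + v_{3} + v_{10}  ⟹  sig = (2; 1,1,1,1)
  {7,9}:  v_{7} + v_{9} = 2·v_{0} + v_{2} + 2·v_{3} + v_{10}  ⟹  sig = (2; 1,1,2,2)
  {4,9}:  v_{4} + v_{9} = v_{0} + 2·v_{5}  ⟹  sig = (2; 1,2)
  {6,9}:  v_{6} + v_{9} = v_{0} + 2·v_{3}  ⟹  sig = (2; 1,2)
  {0,3,5}:  v_{0} + v_{3} + v_{5} = v_{9}  ⟹  sig = (3; 1)
  {8,9,10}:  v_{8} + v_{9} + v_{10} = v_{3}  ⟹  sig = (3; 1)
  {3,7,8}:  v_{3} + v_{7} + v_{8} = v_{2} + 2·v_{6}  ⟹  sig = (3; 1,2)
  {0,5,8,10}:  v_{0} + v_{5} + v_{8} + v_{10} = 0  ⟹  sig = (4; —)
  {0,2,6,10}:  v_{0} + v_{2} + v_{6} + v_{10} = v_{7}  ⟹  sig = (4; 1)
  {0,3,8,10}:  v_{0} + v_{3} + v_{8} + v_{10} = v_{6}  ⟹  sig = (4; 1)

so the primitive-relation signature multiset is
    |P|=2: 10 collections, coeffs (), (), (1), (1), (1,1,1), (1,1,1), (1,1,1,1), (1,1,2,2), (1,2), (1,2)
    |P|=3: 3 collections, coeffs (1), (1), (1,2)
    |P|=4: 3 collections, coeffs (), (1), (1)
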